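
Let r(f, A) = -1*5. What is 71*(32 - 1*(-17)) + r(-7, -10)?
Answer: 3474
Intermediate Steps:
r(f, A) = -5
71*(32 - 1*(-17)) + r(-7, -10) = 71*(32 - 1*(-17)) - 5 = 71*(32 + 17) - 5 = 71*49 - 5 = 3479 - 5 = 3474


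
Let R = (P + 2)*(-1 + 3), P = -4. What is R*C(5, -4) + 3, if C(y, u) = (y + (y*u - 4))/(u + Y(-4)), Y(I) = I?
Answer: -13/2 ≈ -6.5000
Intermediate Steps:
C(y, u) = (-4 + y + u*y)/(-4 + u) (C(y, u) = (y + (y*u - 4))/(u - 4) = (y + (u*y - 4))/(-4 + u) = (y + (-4 + u*y))/(-4 + u) = (-4 + y + u*y)/(-4 + u))
R = -4 (R = (-4 + 2)*(-1 + 3) = -2*2 = -4)
R*C(5, -4) + 3 = -4*(-4 + 5 - 4*5)/(-4 - 4) + 3 = -4*(-4 + 5 - 20)/(-8) + 3 = -(-1)*(-19)/2 + 3 = -4*19/8 + 3 = -19/2 + 3 = -13/2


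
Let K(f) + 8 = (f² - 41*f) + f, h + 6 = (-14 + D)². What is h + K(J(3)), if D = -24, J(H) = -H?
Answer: 1559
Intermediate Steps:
h = 1438 (h = -6 + (-14 - 24)² = -6 + (-38)² = -6 + 1444 = 1438)
K(f) = -8 + f² - 40*f (K(f) = -8 + ((f² - 41*f) + f) = -8 + (f² - 40*f) = -8 + f² - 40*f)
h + K(J(3)) = 1438 + (-8 + (-1*3)² - (-40)*3) = 1438 + (-8 + (-3)² - 40*(-3)) = 1438 + (-8 + 9 + 120) = 1438 + 121 = 1559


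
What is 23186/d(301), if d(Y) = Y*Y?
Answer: 23186/90601 ≈ 0.25591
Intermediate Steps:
d(Y) = Y**2
23186/d(301) = 23186/(301**2) = 23186/90601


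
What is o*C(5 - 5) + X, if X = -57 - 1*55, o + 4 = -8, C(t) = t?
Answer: -112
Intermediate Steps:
o = -12 (o = -4 - 8 = -12)
X = -112 (X = -57 - 55 = -112)
o*C(5 - 5) + X = -12*(5 - 5) - 112 = -12*0 - 112 = 0 - 112 = -112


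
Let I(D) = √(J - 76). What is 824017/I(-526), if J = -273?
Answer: -824017*I*√349/349 ≈ -44109.0*I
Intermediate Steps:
I(D) = I*√349 (I(D) = √(-273 - 76) = √(-349) = I*√349)
824017/I(-526) = 824017/((I*√349)) = 824017*(-I*√349/349) = -824017*I*√349/349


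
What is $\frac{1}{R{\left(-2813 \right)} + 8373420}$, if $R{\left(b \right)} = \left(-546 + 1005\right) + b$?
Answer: $\frac{1}{8371066} \approx 1.1946 \cdot 10^{-7}$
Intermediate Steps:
$R{\left(b \right)} = 459 + b$
$\frac{1}{R{\left(-2813 \right)} + 8373420} = \frac{1}{\left(459 - 2813\right) + 8373420} = \frac{1}{-2354 + 8373420} = \frac{1}{8371066}$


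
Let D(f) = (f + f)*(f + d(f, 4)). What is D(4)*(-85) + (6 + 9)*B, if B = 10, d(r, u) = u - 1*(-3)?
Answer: -7330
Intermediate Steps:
d(r, u) = 3 + u (d(r, u) = u + 3 = 3 + u)
D(f) = 2*f*(7 + f) (D(f) = (f + f)*(f + (3 + 4)) = (2*f)*(f + 7) = (2*f)*(7 + f) = 2*f*(7 + f))
D(4)*(-85) + (6 + 9)*B = (2*4*(7 + 4))*(-85) + (6 + 9)*10 = (2*4*11)*(-85) + 15*10 = 88*(-85) + 150 = -7480 + 150 = -7330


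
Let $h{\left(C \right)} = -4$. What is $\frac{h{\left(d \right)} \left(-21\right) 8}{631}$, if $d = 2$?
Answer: $\frac{672}{631} \approx 1.065$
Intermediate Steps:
$\frac{h{\left(d \right)} \left(-21\right) 8}{631} = \frac{\left(-4\right) \left(-21\right) 8}{631} = 84 \cdot 8 \cdot \frac{1}{631} = 672 \cdot \frac{1}{631} = \frac{672}{631}$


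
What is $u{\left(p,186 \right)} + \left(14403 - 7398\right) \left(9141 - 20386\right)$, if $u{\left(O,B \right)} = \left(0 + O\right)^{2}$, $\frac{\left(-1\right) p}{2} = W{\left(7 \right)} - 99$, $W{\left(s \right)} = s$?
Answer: $-78737369$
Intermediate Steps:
$p = 184$ ($p = - 2 \left(7 - 99\right) = \left(-2\right) \left(-92\right) = 184$)
$u{\left(O,B \right)} = O^{2}$
$u{\left(p,186 \right)} + \left(14403 - 7398\right) \left(9141 - 20386\right) = 184^{2} + \left(14403 - 7398\right) \left(9141 - 20386\right) = 33856 + 7005 \left(-11245\right) = 33856 - 78771225 = -78737369$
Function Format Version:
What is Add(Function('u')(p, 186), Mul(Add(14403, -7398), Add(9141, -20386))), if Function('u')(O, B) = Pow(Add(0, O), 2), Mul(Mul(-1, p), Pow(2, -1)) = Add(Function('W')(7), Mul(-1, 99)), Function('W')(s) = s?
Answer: -78737369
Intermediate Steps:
p = 184 (p = Mul(-2, Add(7, Mul(-1, 99))) = Mul(-2, Add(7, -99)) = Mul(-2, -92) = 184)
Function('u')(O, B) = Pow(O, 2)
Add(Function('u')(p, 186), Mul(Add(14403, -7398), Add(9141, -20386))) = Add(Pow(184, 2), Mul(Add(14403, -7398), Add(9141, -20386))) = Add(33856, Mul(7005, -11245)) = Add(33856, -78771225) = -78737369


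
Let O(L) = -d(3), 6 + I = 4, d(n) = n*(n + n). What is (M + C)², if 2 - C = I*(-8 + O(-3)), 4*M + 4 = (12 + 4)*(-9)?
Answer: 7569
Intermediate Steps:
d(n) = 2*n² (d(n) = n*(2*n) = 2*n²)
I = -2 (I = -6 + 4 = -2)
M = -37 (M = -1 + ((12 + 4)*(-9))/4 = -1 + (16*(-9))/4 = -1 + (¼)*(-144) = -1 - 36 = -37)
O(L) = -18 (O(L) = -2*3² = -2*9 = -1*18 = -18)
C = -50 (C = 2 - (-2)*(-8 - 18) = 2 - (-2)*(-26) = 2 - 1*52 = 2 - 52 = -50)
(M + C)² = (-37 - 50)² = (-87)² = 7569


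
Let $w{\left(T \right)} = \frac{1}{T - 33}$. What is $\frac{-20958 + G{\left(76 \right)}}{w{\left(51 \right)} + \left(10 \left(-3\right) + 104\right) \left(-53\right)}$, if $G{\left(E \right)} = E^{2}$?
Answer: $\frac{273276}{70595} \approx 3.871$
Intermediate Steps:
$w{\left(T \right)} = \frac{1}{-33 + T}$
$\frac{-20958 + G{\left(76 \right)}}{w{\left(51 \right)} + \left(10 \left(-3\right) + 104\right) \left(-53\right)} = \frac{-20958 + 76^{2}}{\frac{1}{-33 + 51} + \left(10 \left(-3\right) + 104\right) \left(-53\right)} = \frac{-20958 + 5776}{\frac{1}{18} + \left(-30 + 104\right) \left(-53\right)} = - \frac{15182}{\frac{1}{18} + 74 \left(-53\right)} = - \frac{15182}{\frac{1}{18} - 3922} = - \frac{15182}{- \frac{70595}{18}} = \left(-15182\right) \left(- \frac{18}{70595}\right) = \frac{273276}{70595}$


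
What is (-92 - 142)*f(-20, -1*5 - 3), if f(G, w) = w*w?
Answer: -14976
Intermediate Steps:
f(G, w) = w²
(-92 - 142)*f(-20, -1*5 - 3) = (-92 - 142)*(-1*5 - 3)² = -234*(-5 - 3)² = -234*(-8)² = -234*64 = -14976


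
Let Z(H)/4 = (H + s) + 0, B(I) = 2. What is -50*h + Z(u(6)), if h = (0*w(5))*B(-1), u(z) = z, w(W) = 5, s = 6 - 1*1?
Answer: 44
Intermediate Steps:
s = 5 (s = 6 - 1 = 5)
Z(H) = 20 + 4*H (Z(H) = 4*((H + 5) + 0) = 4*((5 + H) + 0) = 4*(5 + H) = 20 + 4*H)
h = 0 (h = (0*5)*2 = 0*2 = 0)
-50*h + Z(u(6)) = -50*0 + (20 + 4*6) = 0 + (20 + 24) = 0 + 44 = 44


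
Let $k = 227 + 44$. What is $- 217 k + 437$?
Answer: $-58370$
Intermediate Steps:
$k = 271$
$- 217 k + 437 = \left(-217\right) 271 + 437 = -58807 + 437 = -58370$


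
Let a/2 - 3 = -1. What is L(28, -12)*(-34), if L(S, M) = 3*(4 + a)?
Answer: -816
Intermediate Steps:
a = 4 (a = 6 + 2*(-1) = 6 - 2 = 4)
L(S, M) = 24 (L(S, M) = 3*(4 + 4) = 3*8 = 24)
L(28, -12)*(-34) = 24*(-34) = -816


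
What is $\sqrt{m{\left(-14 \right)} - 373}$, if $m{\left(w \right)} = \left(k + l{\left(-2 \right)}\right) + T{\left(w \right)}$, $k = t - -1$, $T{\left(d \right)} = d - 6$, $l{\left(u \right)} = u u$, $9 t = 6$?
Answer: $\frac{i \sqrt{3486}}{3} \approx 19.681 i$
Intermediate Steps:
$t = \frac{2}{3}$ ($t = \frac{1}{9} \cdot 6 = \frac{2}{3} \approx 0.66667$)
$l{\left(u \right)} = u^{2}$
$T{\left(d \right)} = -6 + d$ ($T{\left(d \right)} = d - 6 = -6 + d$)
$k = \frac{5}{3}$ ($k = \frac{2}{3} - -1 = \frac{2}{3} + 1 = \frac{5}{3} \approx 1.6667$)
$m{\left(w \right)} = - \frac{1}{3} + w$ ($m{\left(w \right)} = \left(\frac{5}{3} + \left(-2\right)^{2}\right) + \left(-6 + w\right) = \left(\frac{5}{3} + 4\right) + \left(-6 + w\right) = \frac{17}{3} + \left(-6 + w\right) = - \frac{1}{3} + w$)
$\sqrt{m{\left(-14 \right)} - 373} = \sqrt{\left(- \frac{1}{3} - 14\right) - 373} = \sqrt{- \frac{43}{3} - 373} = \sqrt{- \frac{1162}{3}} = \frac{i \sqrt{3486}}{3}$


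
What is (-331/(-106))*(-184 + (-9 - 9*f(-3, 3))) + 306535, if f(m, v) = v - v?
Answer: 32428827/106 ≈ 3.0593e+5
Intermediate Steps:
f(m, v) = 0
(-331/(-106))*(-184 + (-9 - 9*f(-3, 3))) + 306535 = (-331/(-106))*(-184 + (-9 - 9*0)) + 306535 = (-331*(-1/106))*(-184 + (-9 + 0)) + 306535 = 331*(-184 - 9)/106 + 306535 = (331/106)*(-193) + 306535 = -63883/106 + 306535 = 32428827/106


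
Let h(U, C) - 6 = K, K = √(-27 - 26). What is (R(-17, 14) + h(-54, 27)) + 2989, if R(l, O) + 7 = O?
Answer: 3002 + I*√53 ≈ 3002.0 + 7.2801*I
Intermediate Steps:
R(l, O) = -7 + O
K = I*√53 (K = √(-53) = I*√53 ≈ 7.2801*I)
h(U, C) = 6 + I*√53
(R(-17, 14) + h(-54, 27)) + 2989 = ((-7 + 14) + (6 + I*√53)) + 2989 = (7 + (6 + I*√53)) + 2989 = (13 + I*√53) + 2989 = 3002 + I*√53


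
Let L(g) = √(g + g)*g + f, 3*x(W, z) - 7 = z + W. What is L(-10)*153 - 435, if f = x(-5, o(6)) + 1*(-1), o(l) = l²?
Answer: 1350 - 3060*I*√5 ≈ 1350.0 - 6842.4*I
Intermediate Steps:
x(W, z) = 7/3 + W/3 + z/3 (x(W, z) = 7/3 + (z + W)/3 = 7/3 + (W + z)/3 = 7/3 + (W/3 + z/3) = 7/3 + W/3 + z/3)
f = 35/3 (f = (7/3 + (⅓)*(-5) + (⅓)*6²) + 1*(-1) = (7/3 - 5/3 + (⅓)*36) - 1 = (7/3 - 5/3 + 12) - 1 = 38/3 - 1 = 35/3 ≈ 11.667)
L(g) = 35/3 + √2*g^(3/2) (L(g) = √(g + g)*g + 35/3 = √(2*g)*g + 35/3 = (√2*√g)*g + 35/3 = √2*g^(3/2) + 35/3 = 35/3 + √2*g^(3/2))
L(-10)*153 - 435 = (35/3 + √2*(-10)^(3/2))*153 - 435 = (35/3 + √2*(-10*I*√10))*153 - 435 = (35/3 - 20*I*√5)*153 - 435 = (1785 - 3060*I*√5) - 435 = 1350 - 3060*I*√5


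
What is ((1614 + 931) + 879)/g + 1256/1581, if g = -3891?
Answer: -58472/683519 ≈ -0.085546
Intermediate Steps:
((1614 + 931) + 879)/g + 1256/1581 = ((1614 + 931) + 879)/(-3891) + 1256/1581 = (2545 + 879)*(-1/3891) + 1256*(1/1581) = 3424*(-1/3891) + 1256/1581 = -3424/3891 + 1256/1581 = -58472/683519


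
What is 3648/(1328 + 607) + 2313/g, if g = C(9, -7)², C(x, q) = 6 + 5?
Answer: 1639021/78045 ≈ 21.001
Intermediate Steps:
C(x, q) = 11
g = 121 (g = 11² = 121)
3648/(1328 + 607) + 2313/g = 3648/(1328 + 607) + 2313/121 = 3648/1935 + 2313*(1/121) = 3648*(1/1935) + 2313/121 = 1216/645 + 2313/121 = 1639021/78045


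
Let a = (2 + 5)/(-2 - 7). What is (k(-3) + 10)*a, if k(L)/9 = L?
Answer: 119/9 ≈ 13.222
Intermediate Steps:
k(L) = 9*L
a = -7/9 (a = 7/(-9) = 7*(-⅑) = -7/9 ≈ -0.77778)
(k(-3) + 10)*a = (9*(-3) + 10)*(-7/9) = (-27 + 10)*(-7/9) = -17*(-7/9) = 119/9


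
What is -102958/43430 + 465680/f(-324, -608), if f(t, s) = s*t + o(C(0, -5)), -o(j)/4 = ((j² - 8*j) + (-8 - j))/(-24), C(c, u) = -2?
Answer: -86490257/12833195845 ≈ -0.0067396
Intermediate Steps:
o(j) = -4/3 - 3*j/2 + j²/6 (o(j) = -4*((j² - 8*j) + (-8 - j))/(-24) = -4*(-8 + j² - 9*j)*(-1)/24 = -4*(⅓ - j²/24 + 3*j/8) = -4/3 - 3*j/2 + j²/6)
f(t, s) = 7/3 + s*t (f(t, s) = s*t + (-4/3 - 3/2*(-2) + (⅙)*(-2)²) = s*t + (-4/3 + 3 + (⅙)*4) = s*t + (-4/3 + 3 + ⅔) = s*t + 7/3 = 7/3 + s*t)
-102958/43430 + 465680/f(-324, -608) = -102958/43430 + 465680/(7/3 - 608*(-324)) = -102958*1/43430 + 465680/(7/3 + 196992) = -51479/21715 + 465680/(590983/3) = -51479/21715 + 465680*(3/590983) = -51479/21715 + 1397040/590983 = -86490257/12833195845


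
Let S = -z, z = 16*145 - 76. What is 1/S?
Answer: -1/2244 ≈ -0.00044563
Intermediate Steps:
z = 2244 (z = 2320 - 76 = 2244)
S = -2244 (S = -1*2244 = -2244)
1/S = 1/(-2244) = -1/2244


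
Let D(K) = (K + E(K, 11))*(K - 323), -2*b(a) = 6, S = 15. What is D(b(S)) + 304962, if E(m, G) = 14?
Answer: 301376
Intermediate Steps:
b(a) = -3 (b(a) = -1/2*6 = -3)
D(K) = (-323 + K)*(14 + K) (D(K) = (K + 14)*(K - 323) = (14 + K)*(-323 + K) = (-323 + K)*(14 + K))
D(b(S)) + 304962 = (-4522 + (-3)**2 - 309*(-3)) + 304962 = (-4522 + 9 + 927) + 304962 = -3586 + 304962 = 301376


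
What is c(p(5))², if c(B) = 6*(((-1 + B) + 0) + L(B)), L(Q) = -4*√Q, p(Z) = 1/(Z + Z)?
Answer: 2169/25 + 648*√10/25 ≈ 168.73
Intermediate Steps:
p(Z) = 1/(2*Z)
c(B) = -6 - 24*√B + 6*B (c(B) = 6*(((-1 + B) + 0) - 4*√B) = 6*((-1 + B) - 4*√B) = 6*(-1 + B - 4*√B) = -6 - 24*√B + 6*B)
c(p(5))² = (-6 - 24*√10/10 + 6*((½)/5))² = (-6 - 24*√10/10 + 6*((½)*(⅕)))² = (-6 - 12*√10/5 + 6*(⅒))² = (-6 - 12*√10/5 + ⅗)² = (-27/5 - 12*√10/5)²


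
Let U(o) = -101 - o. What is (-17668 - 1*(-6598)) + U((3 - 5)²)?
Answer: -11175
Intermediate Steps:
(-17668 - 1*(-6598)) + U((3 - 5)²) = (-17668 - 1*(-6598)) + (-101 - (3 - 5)²) = (-17668 + 6598) + (-101 - 1*(-2)²) = -11070 + (-101 - 1*4) = -11070 + (-101 - 4) = -11070 - 105 = -11175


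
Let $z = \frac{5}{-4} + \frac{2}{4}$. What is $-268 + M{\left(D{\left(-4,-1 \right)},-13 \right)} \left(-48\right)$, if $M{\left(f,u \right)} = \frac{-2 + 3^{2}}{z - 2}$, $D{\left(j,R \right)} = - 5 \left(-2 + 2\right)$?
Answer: $- \frac{1604}{11} \approx -145.82$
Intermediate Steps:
$z = - \frac{3}{4}$ ($z = 5 \left(- \frac{1}{4}\right) + 2 \cdot \frac{1}{4} = - \frac{5}{4} + \frac{1}{2} = - \frac{3}{4} \approx -0.75$)
$D{\left(j,R \right)} = 0$ ($D{\left(j,R \right)} = \left(-5\right) 0 = 0$)
$M{\left(f,u \right)} = - \frac{28}{11}$ ($M{\left(f,u \right)} = \frac{-2 + 3^{2}}{- \frac{3}{4} - 2} = \frac{-2 + 9}{- \frac{11}{4}} = 7 \left(- \frac{4}{11}\right) = - \frac{28}{11}$)
$-268 + M{\left(D{\left(-4,-1 \right)},-13 \right)} \left(-48\right) = -268 - - \frac{1344}{11} = -268 + \frac{1344}{11} = - \frac{1604}{11}$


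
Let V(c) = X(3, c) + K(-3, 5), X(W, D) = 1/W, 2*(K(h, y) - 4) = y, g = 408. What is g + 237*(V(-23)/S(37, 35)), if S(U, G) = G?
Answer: 31799/70 ≈ 454.27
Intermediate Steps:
K(h, y) = 4 + y/2
V(c) = 41/6 (V(c) = 1/3 + (4 + (1/2)*5) = 1/3 + (4 + 5/2) = 1/3 + 13/2 = 41/6)
g + 237*(V(-23)/S(37, 35)) = 408 + 237*((41/6)/35) = 408 + 237*((41/6)*(1/35)) = 408 + 237*(41/210) = 408 + 3239/70 = 31799/70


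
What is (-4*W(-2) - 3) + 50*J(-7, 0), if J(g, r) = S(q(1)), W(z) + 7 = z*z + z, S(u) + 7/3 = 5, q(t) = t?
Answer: 451/3 ≈ 150.33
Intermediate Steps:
S(u) = 8/3 (S(u) = -7/3 + 5 = 8/3)
W(z) = -7 + z + z² (W(z) = -7 + (z*z + z) = -7 + (z² + z) = -7 + (z + z²) = -7 + z + z²)
J(g, r) = 8/3
(-4*W(-2) - 3) + 50*J(-7, 0) = (-4*(-7 - 2 + (-2)²) - 3) + 50*(8/3) = (-4*(-7 - 2 + 4) - 3) + 400/3 = (-4*(-5) - 3) + 400/3 = (20 - 3) + 400/3 = 17 + 400/3 = 451/3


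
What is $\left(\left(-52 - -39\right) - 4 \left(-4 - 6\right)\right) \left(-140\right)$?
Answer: $-3780$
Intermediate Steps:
$\left(\left(-52 - -39\right) - 4 \left(-4 - 6\right)\right) \left(-140\right) = \left(\left(-52 + 39\right) - -40\right) \left(-140\right) = \left(-13 + 40\right) \left(-140\right) = 27 \left(-140\right) = -3780$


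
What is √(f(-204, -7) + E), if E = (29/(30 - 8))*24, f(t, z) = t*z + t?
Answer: 2*√37983/11 ≈ 35.435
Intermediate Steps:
f(t, z) = t + t*z
E = 348/11 (E = (29/22)*24 = 348/11 ≈ 31.636)
√(f(-204, -7) + E) = √(-204*(1 - 7) + 348/11) = √(-204*(-6) + 348/11) = √(1224 + 348/11) = √(13812/11) = 2*√37983/11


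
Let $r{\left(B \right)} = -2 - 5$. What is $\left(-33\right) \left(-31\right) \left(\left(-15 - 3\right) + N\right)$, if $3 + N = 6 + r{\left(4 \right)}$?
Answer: $-22506$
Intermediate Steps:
$r{\left(B \right)} = -7$ ($r{\left(B \right)} = -2 - 5 = -7$)
$N = -4$ ($N = -3 + \left(6 - 7\right) = -3 - 1 = -4$)
$\left(-33\right) \left(-31\right) \left(\left(-15 - 3\right) + N\right) = \left(-33\right) \left(-31\right) \left(\left(-15 - 3\right) - 4\right) = 1023 \left(-18 - 4\right) = 1023 \left(-22\right) = -22506$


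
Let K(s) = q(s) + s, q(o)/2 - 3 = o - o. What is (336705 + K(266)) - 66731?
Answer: 270246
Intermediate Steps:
q(o) = 6 (q(o) = 6 + 2*(o - o) = 6 + 2*0 = 6 + 0 = 6)
K(s) = 6 + s
(336705 + K(266)) - 66731 = (336705 + (6 + 266)) - 66731 = (336705 + 272) - 66731 = 336977 - 66731 = 270246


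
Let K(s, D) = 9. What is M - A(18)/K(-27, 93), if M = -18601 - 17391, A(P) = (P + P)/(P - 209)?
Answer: -6874468/191 ≈ -35992.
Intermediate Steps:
A(P) = 2*P/(-209 + P) (A(P) = (2*P)/(-209 + P) = 2*P/(-209 + P))
M = -35992
M - A(18)/K(-27, 93) = -35992 - 2*18/(-209 + 18)/9 = -35992 - 2*18/(-191)/9 = -35992 - 2*18*(-1/191)/9 = -35992 - (-36)/(191*9) = -35992 - 1*(-4/191) = -35992 + 4/191 = -6874468/191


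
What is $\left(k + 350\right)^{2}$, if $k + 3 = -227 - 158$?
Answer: $1444$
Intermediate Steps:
$k = -388$ ($k = -3 - 385 = -388$)
$\left(k + 350\right)^{2} = \left(-388 + 350\right)^{2} = \left(-38\right)^{2} = 1444$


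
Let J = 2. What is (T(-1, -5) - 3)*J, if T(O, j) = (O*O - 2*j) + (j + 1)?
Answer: 8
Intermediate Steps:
T(O, j) = 1 + O² - j (T(O, j) = (O² - 2*j) + (1 + j) = 1 + O² - j)
(T(-1, -5) - 3)*J = ((1 + (-1)² - 1*(-5)) - 3)*2 = ((1 + 1 + 5) - 3)*2 = (7 - 3)*2 = 4*2 = 8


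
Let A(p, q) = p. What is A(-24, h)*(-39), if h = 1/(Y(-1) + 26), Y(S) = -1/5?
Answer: 936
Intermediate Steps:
Y(S) = -1/5 (Y(S) = -1*1/5 = -1/5)
h = 5/129 (h = 1/(-1/5 + 26) = 1/(129/5) = 5/129 ≈ 0.038760)
A(-24, h)*(-39) = -24*(-39) = 936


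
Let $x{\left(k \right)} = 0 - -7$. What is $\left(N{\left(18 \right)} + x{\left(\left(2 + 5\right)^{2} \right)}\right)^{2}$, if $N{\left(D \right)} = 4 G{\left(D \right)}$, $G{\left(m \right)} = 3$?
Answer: $361$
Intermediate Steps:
$x{\left(k \right)} = 7$ ($x{\left(k \right)} = 0 + 7 = 7$)
$N{\left(D \right)} = 12$ ($N{\left(D \right)} = 4 \cdot 3 = 12$)
$\left(N{\left(18 \right)} + x{\left(\left(2 + 5\right)^{2} \right)}\right)^{2} = \left(12 + 7\right)^{2} = 19^{2} = 361$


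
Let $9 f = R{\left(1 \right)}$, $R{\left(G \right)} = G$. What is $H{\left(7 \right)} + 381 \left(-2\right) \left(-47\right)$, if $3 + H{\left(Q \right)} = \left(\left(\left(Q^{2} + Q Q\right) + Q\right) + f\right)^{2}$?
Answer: $\frac{3795607}{81} \approx 46859.0$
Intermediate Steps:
$f = \frac{1}{9}$ ($f = \frac{1}{9} \cdot 1 = \frac{1}{9} \approx 0.11111$)
$H{\left(Q \right)} = -3 + \left(\frac{1}{9} + Q + 2 Q^{2}\right)^{2}$ ($H{\left(Q \right)} = -3 + \left(\left(\left(Q^{2} + Q Q\right) + Q\right) + \frac{1}{9}\right)^{2} = -3 + \left(\left(\left(Q^{2} + Q^{2}\right) + Q\right) + \frac{1}{9}\right)^{2} = -3 + \left(\left(2 Q^{2} + Q\right) + \frac{1}{9}\right)^{2} = -3 + \left(\left(Q + 2 Q^{2}\right) + \frac{1}{9}\right)^{2} = -3 + \left(\frac{1}{9} + Q + 2 Q^{2}\right)^{2}$)
$H{\left(7 \right)} + 381 \left(-2\right) \left(-47\right) = \left(-3 + \frac{\left(1 + 9 \cdot 7 + 18 \cdot 7^{2}\right)^{2}}{81}\right) + 381 \left(-2\right) \left(-47\right) = \left(-3 + \frac{\left(1 + 63 + 18 \cdot 49\right)^{2}}{81}\right) - -35814 = \left(-3 + \frac{\left(1 + 63 + 882\right)^{2}}{81}\right) + 35814 = \left(-3 + \frac{946^{2}}{81}\right) + 35814 = \left(-3 + \frac{1}{81} \cdot 894916\right) + 35814 = \left(-3 + \frac{894916}{81}\right) + 35814 = \frac{894673}{81} + 35814 = \frac{3795607}{81}$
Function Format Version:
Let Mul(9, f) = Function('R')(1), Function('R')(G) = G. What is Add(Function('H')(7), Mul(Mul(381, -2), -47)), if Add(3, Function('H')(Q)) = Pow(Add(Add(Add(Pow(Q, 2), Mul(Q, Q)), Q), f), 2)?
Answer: Rational(3795607, 81) ≈ 46859.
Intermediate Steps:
f = Rational(1, 9) (f = Mul(Rational(1, 9), 1) = Rational(1, 9) ≈ 0.11111)
Function('H')(Q) = Add(-3, Pow(Add(Rational(1, 9), Q, Mul(2, Pow(Q, 2))), 2)) (Function('H')(Q) = Add(-3, Pow(Add(Add(Add(Pow(Q, 2), Mul(Q, Q)), Q), Rational(1, 9)), 2)) = Add(-3, Pow(Add(Add(Add(Pow(Q, 2), Pow(Q, 2)), Q), Rational(1, 9)), 2)) = Add(-3, Pow(Add(Add(Mul(2, Pow(Q, 2)), Q), Rational(1, 9)), 2)) = Add(-3, Pow(Add(Add(Q, Mul(2, Pow(Q, 2))), Rational(1, 9)), 2)) = Add(-3, Pow(Add(Rational(1, 9), Q, Mul(2, Pow(Q, 2))), 2)))
Add(Function('H')(7), Mul(Mul(381, -2), -47)) = Add(Add(-3, Mul(Rational(1, 81), Pow(Add(1, Mul(9, 7), Mul(18, Pow(7, 2))), 2))), Mul(Mul(381, -2), -47)) = Add(Add(-3, Mul(Rational(1, 81), Pow(Add(1, 63, Mul(18, 49)), 2))), Mul(-762, -47)) = Add(Add(-3, Mul(Rational(1, 81), Pow(Add(1, 63, 882), 2))), 35814) = Add(Add(-3, Mul(Rational(1, 81), Pow(946, 2))), 35814) = Add(Add(-3, Mul(Rational(1, 81), 894916)), 35814) = Add(Add(-3, Rational(894916, 81)), 35814) = Add(Rational(894673, 81), 35814) = Rational(3795607, 81)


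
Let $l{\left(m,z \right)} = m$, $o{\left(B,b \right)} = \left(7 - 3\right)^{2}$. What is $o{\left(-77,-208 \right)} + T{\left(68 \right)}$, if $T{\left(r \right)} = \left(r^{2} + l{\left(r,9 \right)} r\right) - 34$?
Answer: $9230$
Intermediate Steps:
$o{\left(B,b \right)} = 16$ ($o{\left(B,b \right)} = 4^{2} = 16$)
$T{\left(r \right)} = -34 + 2 r^{2}$ ($T{\left(r \right)} = \left(r^{2} + r r\right) - 34 = \left(r^{2} + r^{2}\right) - 34 = 2 r^{2} - 34 = -34 + 2 r^{2}$)
$o{\left(-77,-208 \right)} + T{\left(68 \right)} = 16 - \left(34 - 2 \cdot 68^{2}\right) = 16 + \left(-34 + 2 \cdot 4624\right) = 16 + \left(-34 + 9248\right) = 16 + 9214 = 9230$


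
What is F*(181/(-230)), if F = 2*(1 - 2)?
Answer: 181/115 ≈ 1.5739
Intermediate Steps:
F = -2 (F = 2*(-1) = -2)
F*(181/(-230)) = -362/(-230) = -362*(-1)/230 = -2*(-181/230) = 181/115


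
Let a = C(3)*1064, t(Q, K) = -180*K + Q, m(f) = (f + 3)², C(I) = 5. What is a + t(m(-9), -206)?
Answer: 42436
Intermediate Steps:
m(f) = (3 + f)²
t(Q, K) = Q - 180*K
a = 5320 (a = 5*1064 = 5320)
a + t(m(-9), -206) = 5320 + ((3 - 9)² - 180*(-206)) = 5320 + ((-6)² + 37080) = 5320 + (36 + 37080) = 5320 + 37116 = 42436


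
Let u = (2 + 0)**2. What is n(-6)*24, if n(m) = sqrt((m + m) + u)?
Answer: 48*I*sqrt(2) ≈ 67.882*I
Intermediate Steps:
u = 4 (u = 2**2 = 4)
n(m) = sqrt(4 + 2*m) (n(m) = sqrt((m + m) + 4) = sqrt(2*m + 4) = sqrt(4 + 2*m))
n(-6)*24 = sqrt(4 + 2*(-6))*24 = sqrt(4 - 12)*24 = sqrt(-8)*24 = (2*I*sqrt(2))*24 = 48*I*sqrt(2)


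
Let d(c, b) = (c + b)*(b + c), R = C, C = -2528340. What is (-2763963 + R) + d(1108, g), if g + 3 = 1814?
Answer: 3228258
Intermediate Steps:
R = -2528340
g = 1811 (g = -3 + 1814 = 1811)
d(c, b) = (b + c)**2 (d(c, b) = (b + c)*(b + c) = (b + c)**2)
(-2763963 + R) + d(1108, g) = (-2763963 - 2528340) + (1811 + 1108)**2 = -5292303 + 2919**2 = -5292303 + 8520561 = 3228258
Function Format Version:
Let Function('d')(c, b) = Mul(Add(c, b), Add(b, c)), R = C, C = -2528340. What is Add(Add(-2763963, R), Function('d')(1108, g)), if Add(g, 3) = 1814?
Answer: 3228258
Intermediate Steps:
R = -2528340
g = 1811 (g = Add(-3, 1814) = 1811)
Function('d')(c, b) = Pow(Add(b, c), 2) (Function('d')(c, b) = Mul(Add(b, c), Add(b, c)) = Pow(Add(b, c), 2))
Add(Add(-2763963, R), Function('d')(1108, g)) = Add(Add(-2763963, -2528340), Pow(Add(1811, 1108), 2)) = Add(-5292303, Pow(2919, 2)) = Add(-5292303, 8520561) = 3228258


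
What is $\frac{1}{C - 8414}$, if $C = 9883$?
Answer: $\frac{1}{1469} \approx 0.00068074$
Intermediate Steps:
$\frac{1}{C - 8414} = \frac{1}{9883 - 8414} = \frac{1}{1469}$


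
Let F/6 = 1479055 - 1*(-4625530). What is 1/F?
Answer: 1/36627510 ≈ 2.7302e-8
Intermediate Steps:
F = 36627510 (F = 6*(1479055 - 1*(-4625530)) = 6*(1479055 + 4625530) = 6*6104585 = 36627510)
1/F = 1/36627510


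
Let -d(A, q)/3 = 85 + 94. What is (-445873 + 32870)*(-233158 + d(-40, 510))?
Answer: 96516736085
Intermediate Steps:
d(A, q) = -537 (d(A, q) = -3*(85 + 94) = -3*179 = -537)
(-445873 + 32870)*(-233158 + d(-40, 510)) = (-445873 + 32870)*(-233158 - 537) = -413003*(-233695) = 96516736085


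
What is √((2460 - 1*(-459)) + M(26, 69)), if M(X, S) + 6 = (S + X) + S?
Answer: √3077 ≈ 55.471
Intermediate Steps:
M(X, S) = -6 + X + 2*S (M(X, S) = -6 + ((S + X) + S) = -6 + (X + 2*S) = -6 + X + 2*S)
√((2460 - 1*(-459)) + M(26, 69)) = √((2460 - 1*(-459)) + (-6 + 26 + 2*69)) = √((2460 + 459) + (-6 + 26 + 138)) = √(2919 + 158) = √3077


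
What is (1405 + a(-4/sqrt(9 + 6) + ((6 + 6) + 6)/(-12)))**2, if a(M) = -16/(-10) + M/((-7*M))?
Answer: 2423199076/1225 ≈ 1.9781e+6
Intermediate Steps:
a(M) = 51/35 (a(M) = -16*(-1/10) + M*(-1/(7*M)) = 8/5 - 1/7 = 51/35)
(1405 + a(-4/sqrt(9 + 6) + ((6 + 6) + 6)/(-12)))**2 = (1405 + 51/35)**2 = (49226/35)**2 = 2423199076/1225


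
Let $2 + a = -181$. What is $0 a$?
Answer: $0$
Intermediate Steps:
$a = -183$ ($a = -2 - 181 = -183$)
$0 a = 0 \left(-183\right) = 0$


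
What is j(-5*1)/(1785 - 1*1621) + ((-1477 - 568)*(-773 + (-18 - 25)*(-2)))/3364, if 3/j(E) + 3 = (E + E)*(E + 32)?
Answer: 1310434256/3137771 ≈ 417.63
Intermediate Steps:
j(E) = 3/(-3 + 2*E*(32 + E)) (j(E) = 3/(-3 + (E + E)*(E + 32)) = 3/(-3 + (2*E)*(32 + E)) = 3/(-3 + 2*E*(32 + E)))
j(-5*1)/(1785 - 1*1621) + ((-1477 - 568)*(-773 + (-18 - 25)*(-2)))/3364 = (3/(-3 + 2*(-5*1)² + 64*(-5*1)))/(1785 - 1*1621) + ((-1477 - 568)*(-773 + (-18 - 25)*(-2)))/3364 = (3/(-3 + 2*(-5)² + 64*(-5)))/(1785 - 1621) - 2045*(-773 - 43*(-2))*(1/3364) = (3/(-3 + 2*25 - 320))/164 - 2045*(-773 + 86)*(1/3364) = (3/(-3 + 50 - 320))*(1/164) - 2045*(-687)*(1/3364) = (3/(-273))*(1/164) + 1404915*(1/3364) = (3*(-1/273))*(1/164) + 1404915/3364 = -1/91*1/164 + 1404915/3364 = -1/14924 + 1404915/3364 = 1310434256/3137771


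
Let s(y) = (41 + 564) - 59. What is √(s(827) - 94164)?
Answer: 3*I*√10402 ≈ 305.97*I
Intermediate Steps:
s(y) = 546 (s(y) = 605 - 59 = 546)
√(s(827) - 94164) = √(546 - 94164) = √(-93618) = 3*I*√10402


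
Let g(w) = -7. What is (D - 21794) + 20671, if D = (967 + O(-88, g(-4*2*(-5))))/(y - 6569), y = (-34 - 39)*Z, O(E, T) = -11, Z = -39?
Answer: -2090381/1861 ≈ -1123.3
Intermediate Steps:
y = 2847 (y = (-34 - 39)*(-39) = -73*(-39) = 2847)
D = -478/1861 (D = (967 - 11)/(2847 - 6569) = 956/(-3722) = 956*(-1/3722) = -478/1861 ≈ -0.25685)
(D - 21794) + 20671 = (-478/1861 - 21794) + 20671 = -40559112/1861 + 20671 = -2090381/1861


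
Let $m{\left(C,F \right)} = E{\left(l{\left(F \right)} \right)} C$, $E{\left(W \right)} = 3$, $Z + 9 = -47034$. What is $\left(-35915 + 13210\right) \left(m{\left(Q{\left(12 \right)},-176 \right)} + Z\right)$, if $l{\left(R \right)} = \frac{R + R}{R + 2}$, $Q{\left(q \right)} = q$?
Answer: $1067293935$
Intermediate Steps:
$l{\left(R \right)} = \frac{2 R}{2 + R}$
$Z = -47043$ ($Z = -9 - 47034 = -47043$)
$m{\left(C,F \right)} = 3 C$
$\left(-35915 + 13210\right) \left(m{\left(Q{\left(12 \right)},-176 \right)} + Z\right) = \left(-35915 + 13210\right) \left(3 \cdot 12 - 47043\right) = - 22705 \left(36 - 47043\right) = \left(-22705\right) \left(-47007\right) = 1067293935$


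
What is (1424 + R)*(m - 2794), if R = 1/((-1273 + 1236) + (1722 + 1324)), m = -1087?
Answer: -16629374777/3009 ≈ -5.5265e+6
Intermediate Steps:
R = 1/3009 (R = 1/(-37 + 3046) = 1/3009 ≈ 0.00033234)
(1424 + R)*(m - 2794) = (1424 + 1/3009)*(-1087 - 2794) = (4284817/3009)*(-3881) = -16629374777/3009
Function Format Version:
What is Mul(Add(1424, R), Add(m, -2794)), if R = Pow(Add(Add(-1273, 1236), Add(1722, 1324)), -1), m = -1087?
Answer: Rational(-16629374777, 3009) ≈ -5.5265e+6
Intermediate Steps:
R = Rational(1, 3009) (R = Pow(Add(-37, 3046), -1) = Pow(3009, -1) = Rational(1, 3009) ≈ 0.00033234)
Mul(Add(1424, R), Add(m, -2794)) = Mul(Add(1424, Rational(1, 3009)), Add(-1087, -2794)) = Mul(Rational(4284817, 3009), -3881) = Rational(-16629374777, 3009)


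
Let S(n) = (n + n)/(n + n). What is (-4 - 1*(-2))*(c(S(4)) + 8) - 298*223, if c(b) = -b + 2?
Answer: -66472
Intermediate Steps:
S(n) = 1 (S(n) = (2*n)/((2*n)) = (2*n)*(1/(2*n)) = 1)
c(b) = 2 - b
(-4 - 1*(-2))*(c(S(4)) + 8) - 298*223 = (-4 - 1*(-2))*((2 - 1*1) + 8) - 298*223 = (-4 + 2)*((2 - 1) + 8) - 66454 = -2*(1 + 8) - 66454 = -2*9 - 66454 = -18 - 66454 = -66472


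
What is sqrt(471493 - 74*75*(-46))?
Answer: sqrt(726793) ≈ 852.52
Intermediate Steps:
sqrt(471493 - 74*75*(-46)) = sqrt(471493 - 5550*(-46)) = sqrt(471493 + 255300) = sqrt(726793)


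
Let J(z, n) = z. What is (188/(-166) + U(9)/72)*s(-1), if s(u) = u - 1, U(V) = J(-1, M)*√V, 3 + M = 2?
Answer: 2339/996 ≈ 2.3484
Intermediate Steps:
M = -1 (M = -3 + 2 = -1)
U(V) = -√V
s(u) = -1 + u
(188/(-166) + U(9)/72)*s(-1) = (188/(-166) - √9/72)*(-1 - 1) = (188*(-1/166) - 1*3*(1/72))*(-2) = (-94/83 - 3*1/72)*(-2) = (-94/83 - 1/24)*(-2) = -2339/1992*(-2) = 2339/996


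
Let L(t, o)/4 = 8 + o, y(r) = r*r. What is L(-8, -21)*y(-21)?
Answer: -22932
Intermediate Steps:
y(r) = r**2
L(t, o) = 32 + 4*o (L(t, o) = 4*(8 + o) = 32 + 4*o)
L(-8, -21)*y(-21) = (32 + 4*(-21))*(-21)**2 = (32 - 84)*441 = -52*441 = -22932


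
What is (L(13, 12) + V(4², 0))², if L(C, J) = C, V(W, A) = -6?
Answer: 49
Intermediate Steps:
(L(13, 12) + V(4², 0))² = (13 - 6)² = 7² = 49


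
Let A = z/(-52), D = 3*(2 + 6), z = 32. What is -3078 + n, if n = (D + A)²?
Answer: -427766/169 ≈ -2531.2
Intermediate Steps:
D = 24 (D = 3*8 = 24)
A = -8/13 (A = 32/(-52) = 32*(-1/52) = -8/13 ≈ -0.61539)
n = 92416/169 (n = (24 - 8/13)² = (304/13)² = 92416/169 ≈ 546.84)
-3078 + n = -3078 + 92416/169 = -427766/169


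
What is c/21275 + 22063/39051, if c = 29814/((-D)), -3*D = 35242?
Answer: 8272873316596/14639703450525 ≈ 0.56510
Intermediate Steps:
D = -35242/3 (D = -⅓*35242 = -35242/3 ≈ -11747.)
c = 44721/17621 (c = 29814/((-1*(-35242/3))) = 29814/(35242/3) = 29814*(3/35242) = 44721/17621 ≈ 2.5379)
c/21275 + 22063/39051 = (44721/17621)/21275 + 22063/39051 = (44721/17621)*(1/21275) + 22063*(1/39051) = 44721/374886775 + 22063/39051 = 8272873316596/14639703450525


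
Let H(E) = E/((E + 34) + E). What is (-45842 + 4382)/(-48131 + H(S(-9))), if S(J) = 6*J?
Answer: 76701/89041 ≈ 0.86141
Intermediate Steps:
H(E) = E/(34 + 2*E) (H(E) = E/((34 + E) + E) = E/(34 + 2*E))
(-45842 + 4382)/(-48131 + H(S(-9))) = (-45842 + 4382)/(-48131 + (6*(-9))/(2*(17 + 6*(-9)))) = -41460/(-48131 + (½)*(-54)/(17 - 54)) = -41460/(-48131 + (½)*(-54)/(-37)) = -41460/(-48131 + (½)*(-54)*(-1/37)) = -41460/(-48131 + 27/37) = -41460/(-1780820/37) = -41460*(-37/1780820) = 76701/89041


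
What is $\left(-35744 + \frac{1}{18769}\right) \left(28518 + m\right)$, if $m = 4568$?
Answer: $- \frac{22196707060610}{18769} \approx -1.1826 \cdot 10^{9}$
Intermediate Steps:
$\left(-35744 + \frac{1}{18769}\right) \left(28518 + m\right) = \left(-35744 + \frac{1}{18769}\right) \left(28518 + 4568\right) = \left(-35744 + \frac{1}{18769}\right) 33086 = \left(- \frac{670879135}{18769}\right) 33086 = - \frac{22196707060610}{18769}$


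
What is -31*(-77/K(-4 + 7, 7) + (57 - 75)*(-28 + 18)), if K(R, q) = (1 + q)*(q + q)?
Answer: -88939/16 ≈ -5558.7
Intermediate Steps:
K(R, q) = 2*q*(1 + q) (K(R, q) = (1 + q)*(2*q) = 2*q*(1 + q))
-31*(-77/K(-4 + 7, 7) + (57 - 75)*(-28 + 18)) = -31*(-77*1/(14*(1 + 7)) + (57 - 75)*(-28 + 18)) = -31*(-77/(2*7*8) - 18*(-10)) = -31*(-77/112 + 180) = -31*(-77*1/112 + 180) = -31*(-11/16 + 180) = -31*2869/16 = -88939/16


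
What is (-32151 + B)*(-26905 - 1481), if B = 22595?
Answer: 271256616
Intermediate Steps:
(-32151 + B)*(-26905 - 1481) = (-32151 + 22595)*(-26905 - 1481) = -9556*(-28386) = 271256616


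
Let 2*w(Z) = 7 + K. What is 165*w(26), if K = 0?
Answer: 1155/2 ≈ 577.50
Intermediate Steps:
w(Z) = 7/2 (w(Z) = (7 + 0)/2 = (½)*7 = 7/2)
165*w(26) = 165*(7/2) = 1155/2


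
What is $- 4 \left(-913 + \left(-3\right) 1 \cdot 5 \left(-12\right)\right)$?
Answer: $2932$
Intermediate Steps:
$- 4 \left(-913 + \left(-3\right) 1 \cdot 5 \left(-12\right)\right) = - 4 \left(-913 + \left(-3\right) 5 \left(-12\right)\right) = - 4 \left(-913 - -180\right) = - 4 \left(-913 + 180\right) = \left(-4\right) \left(-733\right) = 2932$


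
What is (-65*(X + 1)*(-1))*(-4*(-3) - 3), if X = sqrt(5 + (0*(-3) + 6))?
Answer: 585 + 585*sqrt(11) ≈ 2525.2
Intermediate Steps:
X = sqrt(11) (X = sqrt(5 + (0 + 6)) = sqrt(5 + 6) = sqrt(11) ≈ 3.3166)
(-65*(X + 1)*(-1))*(-4*(-3) - 3) = (-65*(sqrt(11) + 1)*(-1))*(-4*(-3) - 3) = (-65*(1 + sqrt(11))*(-1))*(12 - 3) = -65*(-1 - sqrt(11))*9 = (65 + 65*sqrt(11))*9 = 585 + 585*sqrt(11)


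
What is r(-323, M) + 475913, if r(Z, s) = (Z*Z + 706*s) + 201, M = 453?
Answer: 900261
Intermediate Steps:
r(Z, s) = 201 + Z² + 706*s (r(Z, s) = (Z² + 706*s) + 201 = 201 + Z² + 706*s)
r(-323, M) + 475913 = (201 + (-323)² + 706*453) + 475913 = (201 + 104329 + 319818) + 475913 = 424348 + 475913 = 900261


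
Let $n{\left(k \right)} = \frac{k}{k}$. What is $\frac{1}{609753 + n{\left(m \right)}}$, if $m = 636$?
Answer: $\frac{1}{609754} \approx 1.64 \cdot 10^{-6}$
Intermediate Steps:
$n{\left(k \right)} = 1$
$\frac{1}{609753 + n{\left(m \right)}} = \frac{1}{609753 + 1} = \frac{1}{609754}$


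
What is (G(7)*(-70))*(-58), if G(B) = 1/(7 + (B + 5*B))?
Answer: 580/7 ≈ 82.857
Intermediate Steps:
G(B) = 1/(7 + 6*B)
(G(7)*(-70))*(-58) = (-70/(7 + 6*7))*(-58) = (-70/(7 + 42))*(-58) = (-70/49)*(-58) = ((1/49)*(-70))*(-58) = -10/7*(-58) = 580/7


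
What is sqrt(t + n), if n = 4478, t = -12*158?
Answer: sqrt(2582) ≈ 50.813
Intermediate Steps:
t = -1896
sqrt(t + n) = sqrt(-1896 + 4478) = sqrt(2582)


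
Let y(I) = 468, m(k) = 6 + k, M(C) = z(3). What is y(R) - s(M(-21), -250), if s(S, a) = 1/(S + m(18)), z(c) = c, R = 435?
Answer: 12635/27 ≈ 467.96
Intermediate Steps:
M(C) = 3
s(S, a) = 1/(24 + S) (s(S, a) = 1/(S + (6 + 18)) = 1/(S + 24) = 1/(24 + S))
y(R) - s(M(-21), -250) = 468 - 1/(24 + 3) = 468 - 1/27 = 12635/27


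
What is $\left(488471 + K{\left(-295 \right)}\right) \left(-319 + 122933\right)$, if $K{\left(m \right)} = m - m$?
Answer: $59893383194$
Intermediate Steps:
$K{\left(m \right)} = 0$
$\left(488471 + K{\left(-295 \right)}\right) \left(-319 + 122933\right) = \left(488471 + 0\right) \left(-319 + 122933\right) = 488471 \cdot 122614 = 59893383194$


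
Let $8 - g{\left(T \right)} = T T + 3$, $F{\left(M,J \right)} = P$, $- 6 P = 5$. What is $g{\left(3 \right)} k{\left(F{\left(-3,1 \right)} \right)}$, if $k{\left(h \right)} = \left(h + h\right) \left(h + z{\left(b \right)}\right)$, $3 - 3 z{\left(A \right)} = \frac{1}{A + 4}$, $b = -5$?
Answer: $\frac{10}{3} \approx 3.3333$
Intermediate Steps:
$P = - \frac{5}{6}$ ($P = \left(- \frac{1}{6}\right) 5 = - \frac{5}{6} \approx -0.83333$)
$F{\left(M,J \right)} = - \frac{5}{6}$
$z{\left(A \right)} = 1 - \frac{1}{3 \left(4 + A\right)}$ ($z{\left(A \right)} = 1 - \frac{1}{3 \left(A + 4\right)} = 1 - \frac{1}{3 \left(4 + A\right)}$)
$g{\left(T \right)} = 5 - T^{2}$ ($g{\left(T \right)} = 8 - \left(T T + 3\right) = 8 - \left(T^{2} + 3\right) = 8 - \left(3 + T^{2}\right) = 5 - T^{2}$)
$k{\left(h \right)} = 2 h \left(\frac{4}{3} + h\right)$ ($k{\left(h \right)} = \left(h + h\right) \left(h + \frac{\frac{11}{3} - 5}{4 - 5}\right) = 2 h \left(h + \frac{1}{-1} \left(- \frac{4}{3}\right)\right) = 2 h \left(h - - \frac{4}{3}\right) = 2 h \left(h + \frac{4}{3}\right) = 2 h \left(\frac{4}{3} + h\right)$)
$g{\left(3 \right)} k{\left(F{\left(-3,1 \right)} \right)} = \left(5 - 3^{2}\right) \frac{2}{3} \left(- \frac{5}{6}\right) \left(4 + 3 \left(- \frac{5}{6}\right)\right) = \left(5 - 9\right) \frac{2}{3} \left(- \frac{5}{6}\right) \left(4 - \frac{5}{2}\right) = \left(5 - 9\right) \frac{2}{3} \left(- \frac{5}{6}\right) \frac{3}{2} = \left(-4\right) \left(- \frac{5}{6}\right) = \frac{10}{3}$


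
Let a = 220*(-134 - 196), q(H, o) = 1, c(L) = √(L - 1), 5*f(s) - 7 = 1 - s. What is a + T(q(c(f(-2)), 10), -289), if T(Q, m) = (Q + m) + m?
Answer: -73177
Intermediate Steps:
f(s) = 8/5 - s/5 (f(s) = 7/5 + (1 - s)/5 = 7/5 + (⅕ - s/5) = 8/5 - s/5)
c(L) = √(-1 + L)
T(Q, m) = Q + 2*m
a = -72600 (a = 220*(-330) = -72600)
a + T(q(c(f(-2)), 10), -289) = -72600 + (1 + 2*(-289)) = -72600 + (1 - 578) = -72600 - 577 = -73177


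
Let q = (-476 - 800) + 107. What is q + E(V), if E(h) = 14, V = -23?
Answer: -1155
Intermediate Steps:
q = -1169 (q = -1276 + 107 = -1169)
q + E(V) = -1169 + 14 = -1155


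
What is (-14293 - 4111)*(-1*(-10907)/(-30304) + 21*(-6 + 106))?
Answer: -292750095293/7576 ≈ -3.8642e+7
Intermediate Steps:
(-14293 - 4111)*(-1*(-10907)/(-30304) + 21*(-6 + 106)) = -18404*(10907*(-1/30304) + 21*100) = -18404*(-10907/30304 + 2100) = -18404*63627493/30304 = -292750095293/7576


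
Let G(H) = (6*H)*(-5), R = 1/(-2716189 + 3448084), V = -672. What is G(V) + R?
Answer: 14755003201/731895 ≈ 20160.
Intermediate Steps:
R = 1/731895 ≈ 1.3663e-6
G(H) = -30*H
G(V) + R = -30*(-672) + 1/731895 = 20160 + 1/731895 = 14755003201/731895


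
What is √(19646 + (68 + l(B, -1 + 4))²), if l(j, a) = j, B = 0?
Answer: √24270 ≈ 155.79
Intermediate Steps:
√(19646 + (68 + l(B, -1 + 4))²) = √(19646 + (68 + 0)²) = √(19646 + 68²) = √(19646 + 4624) = √24270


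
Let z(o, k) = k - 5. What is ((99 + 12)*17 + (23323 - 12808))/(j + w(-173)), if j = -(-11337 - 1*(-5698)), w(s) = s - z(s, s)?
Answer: 6201/2822 ≈ 2.1974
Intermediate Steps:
z(o, k) = -5 + k
w(s) = 5 (w(s) = s - (-5 + s) = s + (5 - s) = 5)
j = 5639 (j = -(-11337 + 5698) = -1*(-5639) = 5639)
((99 + 12)*17 + (23323 - 12808))/(j + w(-173)) = ((99 + 12)*17 + (23323 - 12808))/(5639 + 5) = (111*17 + 10515)/5644 = (1887 + 10515)*(1/5644) = 12402*(1/5644) = 6201/2822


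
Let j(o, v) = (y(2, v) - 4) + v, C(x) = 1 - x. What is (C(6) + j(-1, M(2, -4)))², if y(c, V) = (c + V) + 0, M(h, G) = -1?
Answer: 81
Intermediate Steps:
y(c, V) = V + c (y(c, V) = (V + c) + 0 = V + c)
j(o, v) = -2 + 2*v (j(o, v) = ((v + 2) - 4) + v = ((2 + v) - 4) + v = (-2 + v) + v = -2 + 2*v)
(C(6) + j(-1, M(2, -4)))² = ((1 - 1*6) + (-2 + 2*(-1)))² = ((1 - 6) + (-2 - 2))² = (-5 - 4)² = (-9)² = 81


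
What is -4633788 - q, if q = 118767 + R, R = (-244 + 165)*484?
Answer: -4714319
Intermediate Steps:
R = -38236 (R = -79*484 = -38236)
q = 80531 (q = 118767 - 38236 = 80531)
-4633788 - q = -4633788 - 1*80531 = -4633788 - 80531 = -4714319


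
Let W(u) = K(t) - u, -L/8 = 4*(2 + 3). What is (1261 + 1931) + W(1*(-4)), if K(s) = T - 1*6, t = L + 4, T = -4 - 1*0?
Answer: 3186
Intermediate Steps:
L = -160 (L = -32*(2 + 3) = -32*5 = -8*20 = -160)
T = -4 (T = -4 + 0 = -4)
t = -156 (t = -160 + 4 = -156)
K(s) = -10 (K(s) = -4 - 1*6 = -4 - 6 = -10)
W(u) = -10 - u
(1261 + 1931) + W(1*(-4)) = (1261 + 1931) + (-10 - (-4)) = 3192 + (-10 - 1*(-4)) = 3192 + (-10 + 4) = 3192 - 6 = 3186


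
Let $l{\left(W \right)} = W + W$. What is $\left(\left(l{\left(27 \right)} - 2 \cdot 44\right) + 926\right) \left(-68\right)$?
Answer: $-60656$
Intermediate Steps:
$l{\left(W \right)} = 2 W$
$\left(\left(l{\left(27 \right)} - 2 \cdot 44\right) + 926\right) \left(-68\right) = \left(\left(2 \cdot 27 - 2 \cdot 44\right) + 926\right) \left(-68\right) = \left(\left(54 - 88\right) + 926\right) \left(-68\right) = \left(-34 + 926\right) \left(-68\right) = 892 \left(-68\right) = -60656$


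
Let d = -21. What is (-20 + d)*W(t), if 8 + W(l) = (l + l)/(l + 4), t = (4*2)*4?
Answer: 2296/9 ≈ 255.11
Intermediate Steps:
t = 32 (t = 8*4 = 32)
W(l) = -8 + 2*l/(4 + l) (W(l) = -8 + (l + l)/(l + 4) = -8 + (2*l)/(4 + l) = -8 + 2*l/(4 + l))
(-20 + d)*W(t) = (-20 - 21)*(2*(-16 - 3*32)/(4 + 32)) = -82*(-16 - 96)/36 = -82*(-112)/36 = -41*(-56/9) = 2296/9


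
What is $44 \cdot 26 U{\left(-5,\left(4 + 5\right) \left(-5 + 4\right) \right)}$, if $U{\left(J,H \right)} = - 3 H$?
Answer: $30888$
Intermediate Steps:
$44 \cdot 26 U{\left(-5,\left(4 + 5\right) \left(-5 + 4\right) \right)} = 44 \cdot 26 \left(- 3 \left(4 + 5\right) \left(-5 + 4\right)\right) = 1144 \left(- 3 \cdot 9 \left(-1\right)\right) = 1144 \left(\left(-3\right) \left(-9\right)\right) = 1144 \cdot 27 = 30888$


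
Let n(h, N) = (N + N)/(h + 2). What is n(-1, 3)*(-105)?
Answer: -630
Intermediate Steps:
n(h, N) = 2*N/(2 + h) (n(h, N) = (2*N)/(2 + h) = 2*N/(2 + h))
n(-1, 3)*(-105) = (2*3/(2 - 1))*(-105) = (2*3/1)*(-105) = (2*3*1)*(-105) = 6*(-105) = -630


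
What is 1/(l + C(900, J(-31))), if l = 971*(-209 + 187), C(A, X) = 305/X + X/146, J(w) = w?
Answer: -4526/96729903 ≈ -4.6790e-5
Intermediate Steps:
C(A, X) = 305/X + X/146 (C(A, X) = 305/X + X*(1/146) = 305/X + X/146)
l = -21362 (l = 971*(-22) = -21362)
1/(l + C(900, J(-31))) = 1/(-21362 + (305/(-31) + (1/146)*(-31))) = 1/(-21362 + (305*(-1/31) - 31/146)) = 1/(-21362 + (-305/31 - 31/146)) = 1/(-21362 - 45491/4526) = 1/(-96729903/4526) = -4526/96729903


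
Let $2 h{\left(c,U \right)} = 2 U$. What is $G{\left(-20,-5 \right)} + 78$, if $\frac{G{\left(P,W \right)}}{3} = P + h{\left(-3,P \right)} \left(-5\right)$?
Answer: $318$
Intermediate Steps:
$h{\left(c,U \right)} = U$ ($h{\left(c,U \right)} = \frac{2 U}{2} = U$)
$G{\left(P,W \right)} = - 12 P$ ($G{\left(P,W \right)} = 3 \left(P + P \left(-5\right)\right) = 3 \left(P - 5 P\right) = 3 \left(- 4 P\right) = - 12 P$)
$G{\left(-20,-5 \right)} + 78 = \left(-12\right) \left(-20\right) + 78 = 240 + 78 = 318$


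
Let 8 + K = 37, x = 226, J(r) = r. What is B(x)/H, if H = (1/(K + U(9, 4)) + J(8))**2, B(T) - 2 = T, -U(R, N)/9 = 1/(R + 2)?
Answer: 21910800/6205081 ≈ 3.5311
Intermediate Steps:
U(R, N) = -9/(2 + R) (U(R, N) = -9/(R + 2) = -9/(2 + R))
K = 29 (K = -8 + 37 = 29)
B(T) = 2 + T
H = 6205081/96100 (H = (1/(29 - 9/(2 + 9)) + 8)**2 = (1/(29 - 9/11) + 8)**2 = (1/(310/11) + 8)**2 = (11/310 + 8)**2 = (2491/310)**2 = 6205081/96100 ≈ 64.569)
B(x)/H = (2 + 226)/(6205081/96100) = 228*(96100/6205081) = 21910800/6205081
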